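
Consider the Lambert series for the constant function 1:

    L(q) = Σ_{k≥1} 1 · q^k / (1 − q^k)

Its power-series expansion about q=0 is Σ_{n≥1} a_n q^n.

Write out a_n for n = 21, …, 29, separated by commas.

q^21  k|21↦f(k): 1:1 3:1 7:1 21:1  a_21=4
q^22  k|22↦f(k): 1:1 2:1 11:1 22:1  a_22=4
[q^23] f(23)=1,f(1)=1 ⇒ 2
n=24: 24·1 12·2 8·3 6·4 4·6 3·8 2·12 1·24  f→[1+1+1+1+1+1+1+1]=8
d|25:{25,5,1}  Σf=1+1+1=3
q^26  k|26↦f(k): 1:1 2:1 13:1 26:1  a_26=4
q^27  k|27↦f(k): 1:1 3:1 9:1 27:1  a_27=4
d|28:{1,2,4,7,14,28}  Σf=1+1+1+1+1+1=6
q^29  k|29↦f(k): 1:1 29:1  a_29=2

4, 4, 2, 8, 3, 4, 4, 6, 2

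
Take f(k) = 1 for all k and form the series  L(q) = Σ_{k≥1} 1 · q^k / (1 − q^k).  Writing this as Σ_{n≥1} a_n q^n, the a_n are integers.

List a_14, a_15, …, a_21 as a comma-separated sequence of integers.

4, 4, 5, 2, 6, 2, 6, 4

[q^14] f(14)=1,f(7)=1,f(2)=1,f(1)=1 ⇒ 4
q^15  k|15↦f(k): 1:1 3:1 5:1 15:1  a_15=4
d|16:{1,2,4,8,16}  Σf=1+1+1+1+1=5
q^17  k|17↦f(k): 1:1 17:1  a_17=2
q^18  k|18↦f(k): 1:1 2:1 3:1 6:1 9:1 18:1  a_18=6
d|19:{1,19}  Σf=1+1=2
n=20: 20·1 10·2 5·4 4·5 2·10 1·20  f→[1+1+1+1+1+1]=6
q^21  k|21↦f(k): 21:1 7:1 3:1 1:1  a_21=4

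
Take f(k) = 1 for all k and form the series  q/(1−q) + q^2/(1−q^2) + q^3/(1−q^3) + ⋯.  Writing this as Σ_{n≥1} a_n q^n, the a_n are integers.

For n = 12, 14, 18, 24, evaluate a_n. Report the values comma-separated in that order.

6, 4, 6, 8

[q^12] f(12)=1,f(6)=1,f(4)=1,f(3)=1,f(2)=1,f(1)=1 ⇒ 6
d|14:{1,2,7,14}  Σf=1+1+1+1=4
d|18:{18,9,6,3,2,1}  Σf=1+1+1+1+1+1=6
n=24: 1·24 2·12 3·8 4·6 6·4 8·3 12·2 24·1  f→[1+1+1+1+1+1+1+1]=8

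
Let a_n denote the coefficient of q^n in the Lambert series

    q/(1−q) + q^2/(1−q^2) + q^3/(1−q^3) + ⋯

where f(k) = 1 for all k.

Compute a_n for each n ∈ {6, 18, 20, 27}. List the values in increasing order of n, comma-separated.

4, 6, 6, 4

d|6:{1,2,3,6}  Σf=1+1+1+1=4
q^18  k|18↦f(k): 18:1 9:1 6:1 3:1 2:1 1:1  a_18=6
d|20:{20,10,5,4,2,1}  Σf=1+1+1+1+1+1=6
d|27:{27,9,3,1}  Σf=1+1+1+1=4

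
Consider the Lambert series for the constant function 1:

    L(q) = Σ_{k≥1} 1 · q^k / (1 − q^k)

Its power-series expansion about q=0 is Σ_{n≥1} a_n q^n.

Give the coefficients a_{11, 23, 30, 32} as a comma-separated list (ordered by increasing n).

n=11: 1·11 11·1  f→[1+1]=2
n=23: 23·1 1·23  f→[1+1]=2
n=30: 1·30 2·15 3·10 5·6 6·5 10·3 15·2 30·1  f→[1+1+1+1+1+1+1+1]=8
q^32  k|32↦f(k): 32:1 16:1 8:1 4:1 2:1 1:1  a_32=6

2, 2, 8, 6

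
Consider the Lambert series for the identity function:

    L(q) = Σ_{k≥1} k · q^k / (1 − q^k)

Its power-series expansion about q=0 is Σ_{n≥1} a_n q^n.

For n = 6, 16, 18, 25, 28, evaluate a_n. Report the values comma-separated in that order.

12, 31, 39, 31, 56

q^6  k|6↦f(k): 1:1 2:2 3:3 6:6  a_6=12
q^16  k|16↦f(k): 1:1 2:2 4:4 8:8 16:16  a_16=31
n=18: 1·18 2·9 3·6 6·3 9·2 18·1  f→[1+2+3+6+9+18]=39
q^25  k|25↦f(k): 1:1 5:5 25:25  a_25=31
[q^28] f(1)=1,f(2)=2,f(4)=4,f(7)=7,f(14)=14,f(28)=28 ⇒ 56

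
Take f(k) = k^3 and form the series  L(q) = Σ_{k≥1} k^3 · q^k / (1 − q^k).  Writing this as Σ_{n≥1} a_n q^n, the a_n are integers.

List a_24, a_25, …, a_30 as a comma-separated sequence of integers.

16380, 15751, 19782, 20440, 25112, 24390, 31752

q^24  k|24↦f(k): 24:13824 12:1728 8:512 6:216 4:64 3:27 2:8 1:1  a_24=16380
q^25  k|25↦f(k): 1:1 5:125 25:15625  a_25=15751
[q^26] f(1)=1,f(2)=8,f(13)=2197,f(26)=17576 ⇒ 19782
d|27:{27,9,3,1}  Σf=19683+729+27+1=20440
n=28: 1·28 2·14 4·7 7·4 14·2 28·1  f→[1+8+64+343+2744+21952]=25112
d|29:{1,29}  Σf=1+24389=24390
q^30  k|30↦f(k): 30:27000 15:3375 10:1000 6:216 5:125 3:27 2:8 1:1  a_30=31752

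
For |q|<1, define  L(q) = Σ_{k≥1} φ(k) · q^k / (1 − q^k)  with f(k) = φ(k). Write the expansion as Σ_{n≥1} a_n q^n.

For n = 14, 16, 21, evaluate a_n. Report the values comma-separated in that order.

d|14:{1,2,7,14}  Σφ=1+1+6+6=14
[q^16] φ(1)=1,φ(2)=1,φ(4)=2,φ(8)=4,φ(16)=8 ⇒ 16
n=21: 1·21 3·7 7·3 21·1  φ→[1+2+6+12]=21

14, 16, 21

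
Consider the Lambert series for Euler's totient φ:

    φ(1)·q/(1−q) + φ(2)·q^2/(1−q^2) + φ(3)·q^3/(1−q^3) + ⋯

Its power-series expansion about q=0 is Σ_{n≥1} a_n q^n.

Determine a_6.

d|6:{1,2,3,6}  Σφ=1+1+2+2=6

a_6 = 6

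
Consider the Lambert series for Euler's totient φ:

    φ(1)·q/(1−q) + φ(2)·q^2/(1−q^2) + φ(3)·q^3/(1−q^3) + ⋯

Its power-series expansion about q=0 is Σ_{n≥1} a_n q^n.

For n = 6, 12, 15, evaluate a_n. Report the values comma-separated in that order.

q^6  k|6↦φ(k): 1:1 2:1 3:2 6:2  a_6=6
n=12: 12·1 6·2 4·3 3·4 2·6 1·12  φ→[4+2+2+2+1+1]=12
d|15:{1,3,5,15}  Σφ=1+2+4+8=15

6, 12, 15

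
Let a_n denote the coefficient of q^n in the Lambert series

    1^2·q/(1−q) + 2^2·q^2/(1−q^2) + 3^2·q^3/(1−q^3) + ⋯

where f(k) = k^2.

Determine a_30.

a_30 = 1300

d|30:{1,2,3,5,6,10,15,30}  Σf=1+4+9+25+36+100+225+900=1300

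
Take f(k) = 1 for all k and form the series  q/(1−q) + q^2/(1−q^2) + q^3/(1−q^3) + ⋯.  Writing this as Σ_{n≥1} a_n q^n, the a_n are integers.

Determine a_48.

q^48  k|48↦f(k): 48:1 24:1 16:1 12:1 8:1 6:1 4:1 3:1 2:1 1:1  a_48=10

a_48 = 10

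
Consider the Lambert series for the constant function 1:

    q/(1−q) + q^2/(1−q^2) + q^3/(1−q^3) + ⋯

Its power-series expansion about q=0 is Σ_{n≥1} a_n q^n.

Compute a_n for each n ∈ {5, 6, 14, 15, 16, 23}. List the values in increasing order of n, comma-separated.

[q^5] f(5)=1,f(1)=1 ⇒ 2
[q^6] f(1)=1,f(2)=1,f(3)=1,f(6)=1 ⇒ 4
d|14:{1,2,7,14}  Σf=1+1+1+1=4
q^15  k|15↦f(k): 1:1 3:1 5:1 15:1  a_15=4
[q^16] f(16)=1,f(8)=1,f(4)=1,f(2)=1,f(1)=1 ⇒ 5
n=23: 23·1 1·23  f→[1+1]=2

2, 4, 4, 4, 5, 2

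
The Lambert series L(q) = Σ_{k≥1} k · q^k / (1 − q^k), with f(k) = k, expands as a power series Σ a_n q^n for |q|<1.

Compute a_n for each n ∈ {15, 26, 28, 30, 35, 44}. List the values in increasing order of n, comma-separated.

q^15  k|15↦f(k): 15:15 5:5 3:3 1:1  a_15=24
q^26  k|26↦f(k): 26:26 13:13 2:2 1:1  a_26=42
n=28: 1·28 2·14 4·7 7·4 14·2 28·1  f→[1+2+4+7+14+28]=56
q^30  k|30↦f(k): 30:30 15:15 10:10 6:6 5:5 3:3 2:2 1:1  a_30=72
d|35:{35,7,5,1}  Σf=35+7+5+1=48
d|44:{44,22,11,4,2,1}  Σf=44+22+11+4+2+1=84

24, 42, 56, 72, 48, 84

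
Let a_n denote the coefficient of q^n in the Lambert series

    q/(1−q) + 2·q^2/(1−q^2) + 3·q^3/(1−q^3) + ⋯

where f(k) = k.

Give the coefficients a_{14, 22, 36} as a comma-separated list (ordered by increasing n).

q^14  k|14↦f(k): 14:14 7:7 2:2 1:1  a_14=24
d|22:{1,2,11,22}  Σf=1+2+11+22=36
q^36  k|36↦f(k): 1:1 2:2 3:3 4:4 6:6 9:9 12:12 18:18 36:36  a_36=91

24, 36, 91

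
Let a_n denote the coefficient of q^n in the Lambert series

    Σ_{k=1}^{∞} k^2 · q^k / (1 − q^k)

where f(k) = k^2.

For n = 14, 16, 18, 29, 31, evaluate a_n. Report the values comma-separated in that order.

n=14: 14·1 7·2 2·7 1·14  f→[196+49+4+1]=250
[q^16] f(16)=256,f(8)=64,f(4)=16,f(2)=4,f(1)=1 ⇒ 341
n=18: 1·18 2·9 3·6 6·3 9·2 18·1  f→[1+4+9+36+81+324]=455
q^29  k|29↦f(k): 29:841 1:1  a_29=842
n=31: 31·1 1·31  f→[961+1]=962

250, 341, 455, 842, 962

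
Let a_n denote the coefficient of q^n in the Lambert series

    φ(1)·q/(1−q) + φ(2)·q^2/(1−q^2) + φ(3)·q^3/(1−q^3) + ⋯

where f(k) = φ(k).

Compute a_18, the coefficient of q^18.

[q^18] φ(1)=1,φ(2)=1,φ(3)=2,φ(6)=2,φ(9)=6,φ(18)=6 ⇒ 18

a_18 = 18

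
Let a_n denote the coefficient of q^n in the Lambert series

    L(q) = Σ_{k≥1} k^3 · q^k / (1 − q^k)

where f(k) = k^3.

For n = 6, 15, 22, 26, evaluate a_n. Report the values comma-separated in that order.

252, 3528, 11988, 19782

[q^6] f(1)=1,f(2)=8,f(3)=27,f(6)=216 ⇒ 252
d|15:{15,5,3,1}  Σf=3375+125+27+1=3528
[q^22] f(1)=1,f(2)=8,f(11)=1331,f(22)=10648 ⇒ 11988
q^26  k|26↦f(k): 26:17576 13:2197 2:8 1:1  a_26=19782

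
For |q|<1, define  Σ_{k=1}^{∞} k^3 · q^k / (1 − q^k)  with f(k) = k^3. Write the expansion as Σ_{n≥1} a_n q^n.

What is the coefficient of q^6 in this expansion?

a_6 = 252

q^6  k|6↦f(k): 6:216 3:27 2:8 1:1  a_6=252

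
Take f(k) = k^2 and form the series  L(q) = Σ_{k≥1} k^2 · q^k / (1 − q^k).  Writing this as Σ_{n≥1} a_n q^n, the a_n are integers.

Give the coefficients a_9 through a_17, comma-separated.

[q^9] f(1)=1,f(3)=9,f(9)=81 ⇒ 91
n=10: 1·10 2·5 5·2 10·1  f→[1+4+25+100]=130
q^11  k|11↦f(k): 1:1 11:121  a_11=122
[q^12] f(12)=144,f(6)=36,f(4)=16,f(3)=9,f(2)=4,f(1)=1 ⇒ 210
d|13:{13,1}  Σf=169+1=170
d|14:{14,7,2,1}  Σf=196+49+4+1=250
q^15  k|15↦f(k): 15:225 5:25 3:9 1:1  a_15=260
n=16: 1·16 2·8 4·4 8·2 16·1  f→[1+4+16+64+256]=341
n=17: 17·1 1·17  f→[289+1]=290

91, 130, 122, 210, 170, 250, 260, 341, 290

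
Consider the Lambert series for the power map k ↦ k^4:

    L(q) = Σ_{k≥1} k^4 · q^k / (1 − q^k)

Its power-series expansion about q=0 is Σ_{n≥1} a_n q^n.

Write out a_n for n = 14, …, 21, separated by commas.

d|14:{1,2,7,14}  Σf=1+16+2401+38416=40834
d|15:{1,3,5,15}  Σf=1+81+625+50625=51332
[q^16] f(16)=65536,f(8)=4096,f(4)=256,f(2)=16,f(1)=1 ⇒ 69905
q^17  k|17↦f(k): 17:83521 1:1  a_17=83522
[q^18] f(18)=104976,f(9)=6561,f(6)=1296,f(3)=81,f(2)=16,f(1)=1 ⇒ 112931
d|19:{1,19}  Σf=1+130321=130322
[q^20] f(1)=1,f(2)=16,f(4)=256,f(5)=625,f(10)=10000,f(20)=160000 ⇒ 170898
n=21: 1·21 3·7 7·3 21·1  f→[1+81+2401+194481]=196964

40834, 51332, 69905, 83522, 112931, 130322, 170898, 196964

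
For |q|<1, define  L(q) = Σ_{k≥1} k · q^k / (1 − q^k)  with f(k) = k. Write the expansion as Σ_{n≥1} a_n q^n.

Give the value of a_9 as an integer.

q^9  k|9↦f(k): 9:9 3:3 1:1  a_9=13

a_9 = 13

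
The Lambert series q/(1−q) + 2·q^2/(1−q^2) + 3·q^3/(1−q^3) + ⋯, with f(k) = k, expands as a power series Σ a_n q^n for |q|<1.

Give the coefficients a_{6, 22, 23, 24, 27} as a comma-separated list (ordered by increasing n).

12, 36, 24, 60, 40

n=6: 6·1 3·2 2·3 1·6  f→[6+3+2+1]=12
q^22  k|22↦f(k): 1:1 2:2 11:11 22:22  a_22=36
n=23: 1·23 23·1  f→[1+23]=24
q^24  k|24↦f(k): 1:1 2:2 3:3 4:4 6:6 8:8 12:12 24:24  a_24=60
d|27:{1,3,9,27}  Σf=1+3+9+27=40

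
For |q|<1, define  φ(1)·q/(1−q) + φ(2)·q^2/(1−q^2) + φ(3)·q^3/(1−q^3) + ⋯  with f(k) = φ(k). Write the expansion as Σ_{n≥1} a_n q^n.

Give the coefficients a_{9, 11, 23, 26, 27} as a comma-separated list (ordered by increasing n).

n=9: 9·1 3·3 1·9  φ→[6+2+1]=9
n=11: 1·11 11·1  φ→[1+10]=11
q^23  k|23↦φ(k): 1:1 23:22  a_23=23
n=26: 26·1 13·2 2·13 1·26  φ→[12+12+1+1]=26
d|27:{27,9,3,1}  Σφ=18+6+2+1=27

9, 11, 23, 26, 27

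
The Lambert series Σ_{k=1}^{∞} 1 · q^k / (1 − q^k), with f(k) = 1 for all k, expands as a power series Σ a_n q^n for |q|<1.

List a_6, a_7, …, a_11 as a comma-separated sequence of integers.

4, 2, 4, 3, 4, 2

q^6  k|6↦f(k): 1:1 2:1 3:1 6:1  a_6=4
n=7: 7·1 1·7  f→[1+1]=2
[q^8] f(8)=1,f(4)=1,f(2)=1,f(1)=1 ⇒ 4
q^9  k|9↦f(k): 9:1 3:1 1:1  a_9=3
[q^10] f(1)=1,f(2)=1,f(5)=1,f(10)=1 ⇒ 4
n=11: 11·1 1·11  f→[1+1]=2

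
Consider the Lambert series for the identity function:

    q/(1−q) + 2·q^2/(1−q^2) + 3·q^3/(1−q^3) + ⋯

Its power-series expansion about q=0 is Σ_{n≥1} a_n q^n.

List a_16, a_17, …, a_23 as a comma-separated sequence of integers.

31, 18, 39, 20, 42, 32, 36, 24

d|16:{1,2,4,8,16}  Σf=1+2+4+8+16=31
n=17: 17·1 1·17  f→[17+1]=18
n=18: 18·1 9·2 6·3 3·6 2·9 1·18  f→[18+9+6+3+2+1]=39
[q^19] f(19)=19,f(1)=1 ⇒ 20
q^20  k|20↦f(k): 1:1 2:2 4:4 5:5 10:10 20:20  a_20=42
n=21: 21·1 7·3 3·7 1·21  f→[21+7+3+1]=32
n=22: 1·22 2·11 11·2 22·1  f→[1+2+11+22]=36
q^23  k|23↦f(k): 23:23 1:1  a_23=24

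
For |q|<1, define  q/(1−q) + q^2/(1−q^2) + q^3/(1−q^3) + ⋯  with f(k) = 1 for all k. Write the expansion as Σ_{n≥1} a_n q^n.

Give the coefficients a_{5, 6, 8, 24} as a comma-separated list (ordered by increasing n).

n=5: 1·5 5·1  f→[1+1]=2
q^6  k|6↦f(k): 6:1 3:1 2:1 1:1  a_6=4
q^8  k|8↦f(k): 8:1 4:1 2:1 1:1  a_8=4
[q^24] f(24)=1,f(12)=1,f(8)=1,f(6)=1,f(4)=1,f(3)=1,f(2)=1,f(1)=1 ⇒ 8

2, 4, 4, 8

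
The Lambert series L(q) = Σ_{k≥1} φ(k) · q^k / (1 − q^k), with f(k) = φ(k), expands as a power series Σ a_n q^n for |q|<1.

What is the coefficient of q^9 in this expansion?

[q^9] φ(1)=1,φ(3)=2,φ(9)=6 ⇒ 9

a_9 = 9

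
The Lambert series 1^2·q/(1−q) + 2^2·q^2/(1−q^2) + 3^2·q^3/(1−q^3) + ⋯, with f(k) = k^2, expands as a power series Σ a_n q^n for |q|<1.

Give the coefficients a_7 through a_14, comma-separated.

50, 85, 91, 130, 122, 210, 170, 250

q^7  k|7↦f(k): 1:1 7:49  a_7=50
d|8:{8,4,2,1}  Σf=64+16+4+1=85
[q^9] f(9)=81,f(3)=9,f(1)=1 ⇒ 91
d|10:{1,2,5,10}  Σf=1+4+25+100=130
d|11:{11,1}  Σf=121+1=122
q^12  k|12↦f(k): 12:144 6:36 4:16 3:9 2:4 1:1  a_12=210
q^13  k|13↦f(k): 13:169 1:1  a_13=170
q^14  k|14↦f(k): 1:1 2:4 7:49 14:196  a_14=250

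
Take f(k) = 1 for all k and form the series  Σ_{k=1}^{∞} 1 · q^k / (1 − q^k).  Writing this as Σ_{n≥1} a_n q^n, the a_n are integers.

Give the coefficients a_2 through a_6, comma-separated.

n=2: 2·1 1·2  f→[1+1]=2
q^3  k|3↦f(k): 1:1 3:1  a_3=2
d|4:{1,2,4}  Σf=1+1+1=3
[q^5] f(5)=1,f(1)=1 ⇒ 2
q^6  k|6↦f(k): 1:1 2:1 3:1 6:1  a_6=4

2, 2, 3, 2, 4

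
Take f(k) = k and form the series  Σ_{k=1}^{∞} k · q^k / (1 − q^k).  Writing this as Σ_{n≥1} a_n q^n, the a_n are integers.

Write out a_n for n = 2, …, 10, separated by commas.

n=2: 1·2 2·1  f→[1+2]=3
d|3:{3,1}  Σf=3+1=4
n=4: 1·4 2·2 4·1  f→[1+2+4]=7
[q^5] f(1)=1,f(5)=5 ⇒ 6
n=6: 1·6 2·3 3·2 6·1  f→[1+2+3+6]=12
d|7:{1,7}  Σf=1+7=8
q^8  k|8↦f(k): 1:1 2:2 4:4 8:8  a_8=15
d|9:{1,3,9}  Σf=1+3+9=13
n=10: 10·1 5·2 2·5 1·10  f→[10+5+2+1]=18

3, 4, 7, 6, 12, 8, 15, 13, 18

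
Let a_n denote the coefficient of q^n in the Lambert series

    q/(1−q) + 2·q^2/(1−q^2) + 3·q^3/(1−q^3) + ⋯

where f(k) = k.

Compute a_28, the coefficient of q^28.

[q^28] f(1)=1,f(2)=2,f(4)=4,f(7)=7,f(14)=14,f(28)=28 ⇒ 56

a_28 = 56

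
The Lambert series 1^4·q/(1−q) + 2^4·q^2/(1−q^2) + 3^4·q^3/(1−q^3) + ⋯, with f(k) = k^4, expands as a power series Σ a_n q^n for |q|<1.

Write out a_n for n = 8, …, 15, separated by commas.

4369, 6643, 10642, 14642, 22386, 28562, 40834, 51332

[q^8] f(8)=4096,f(4)=256,f(2)=16,f(1)=1 ⇒ 4369
n=9: 1·9 3·3 9·1  f→[1+81+6561]=6643
[q^10] f(10)=10000,f(5)=625,f(2)=16,f(1)=1 ⇒ 10642
n=11: 1·11 11·1  f→[1+14641]=14642
d|12:{12,6,4,3,2,1}  Σf=20736+1296+256+81+16+1=22386
[q^13] f(1)=1,f(13)=28561 ⇒ 28562
n=14: 1·14 2·7 7·2 14·1  f→[1+16+2401+38416]=40834
q^15  k|15↦f(k): 15:50625 5:625 3:81 1:1  a_15=51332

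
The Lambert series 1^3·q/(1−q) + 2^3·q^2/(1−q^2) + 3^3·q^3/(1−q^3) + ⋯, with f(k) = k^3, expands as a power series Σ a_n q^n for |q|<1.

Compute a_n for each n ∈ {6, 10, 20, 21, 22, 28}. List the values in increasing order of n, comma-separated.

252, 1134, 9198, 9632, 11988, 25112

[q^6] f(1)=1,f(2)=8,f(3)=27,f(6)=216 ⇒ 252
n=10: 1·10 2·5 5·2 10·1  f→[1+8+125+1000]=1134
d|20:{1,2,4,5,10,20}  Σf=1+8+64+125+1000+8000=9198
d|21:{21,7,3,1}  Σf=9261+343+27+1=9632
[q^22] f(22)=10648,f(11)=1331,f(2)=8,f(1)=1 ⇒ 11988
n=28: 28·1 14·2 7·4 4·7 2·14 1·28  f→[21952+2744+343+64+8+1]=25112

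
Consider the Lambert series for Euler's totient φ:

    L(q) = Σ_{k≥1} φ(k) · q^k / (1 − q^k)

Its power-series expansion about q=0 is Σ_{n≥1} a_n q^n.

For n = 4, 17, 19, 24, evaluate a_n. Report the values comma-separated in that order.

d|4:{1,2,4}  Σφ=1+1+2=4
q^17  k|17↦φ(k): 17:16 1:1  a_17=17
[q^19] φ(19)=18,φ(1)=1 ⇒ 19
[q^24] φ(24)=8,φ(12)=4,φ(8)=4,φ(6)=2,φ(4)=2,φ(3)=2,φ(2)=1,φ(1)=1 ⇒ 24

4, 17, 19, 24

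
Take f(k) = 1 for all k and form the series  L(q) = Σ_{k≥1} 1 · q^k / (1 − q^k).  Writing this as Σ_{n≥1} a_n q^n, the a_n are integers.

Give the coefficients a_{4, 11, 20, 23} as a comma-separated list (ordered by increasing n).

q^4  k|4↦f(k): 1:1 2:1 4:1  a_4=3
[q^11] f(11)=1,f(1)=1 ⇒ 2
q^20  k|20↦f(k): 20:1 10:1 5:1 4:1 2:1 1:1  a_20=6
n=23: 23·1 1·23  f→[1+1]=2

3, 2, 6, 2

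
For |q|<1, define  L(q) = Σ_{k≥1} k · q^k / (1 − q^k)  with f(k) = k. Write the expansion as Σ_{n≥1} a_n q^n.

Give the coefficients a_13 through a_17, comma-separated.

n=13: 1·13 13·1  f→[1+13]=14
d|14:{14,7,2,1}  Σf=14+7+2+1=24
q^15  k|15↦f(k): 1:1 3:3 5:5 15:15  a_15=24
d|16:{16,8,4,2,1}  Σf=16+8+4+2+1=31
n=17: 1·17 17·1  f→[1+17]=18

14, 24, 24, 31, 18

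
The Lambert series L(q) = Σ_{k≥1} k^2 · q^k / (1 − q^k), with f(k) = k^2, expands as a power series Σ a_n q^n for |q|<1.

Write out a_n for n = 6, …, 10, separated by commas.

50, 50, 85, 91, 130

n=6: 1·6 2·3 3·2 6·1  f→[1+4+9+36]=50
[q^7] f(7)=49,f(1)=1 ⇒ 50
q^8  k|8↦f(k): 1:1 2:4 4:16 8:64  a_8=85
q^9  k|9↦f(k): 9:81 3:9 1:1  a_9=91
d|10:{1,2,5,10}  Σf=1+4+25+100=130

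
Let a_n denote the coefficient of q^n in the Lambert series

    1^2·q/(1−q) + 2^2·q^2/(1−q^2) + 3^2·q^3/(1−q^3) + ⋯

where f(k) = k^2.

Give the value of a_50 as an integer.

n=50: 50·1 25·2 10·5 5·10 2·25 1·50  f→[2500+625+100+25+4+1]=3255

a_50 = 3255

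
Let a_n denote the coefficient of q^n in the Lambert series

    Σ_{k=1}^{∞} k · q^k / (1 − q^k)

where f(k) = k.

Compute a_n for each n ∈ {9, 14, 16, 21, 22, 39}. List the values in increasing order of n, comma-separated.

13, 24, 31, 32, 36, 56

q^9  k|9↦f(k): 9:9 3:3 1:1  a_9=13
n=14: 1·14 2·7 7·2 14·1  f→[1+2+7+14]=24
d|16:{16,8,4,2,1}  Σf=16+8+4+2+1=31
d|21:{21,7,3,1}  Σf=21+7+3+1=32
n=22: 1·22 2·11 11·2 22·1  f→[1+2+11+22]=36
[q^39] f(39)=39,f(13)=13,f(3)=3,f(1)=1 ⇒ 56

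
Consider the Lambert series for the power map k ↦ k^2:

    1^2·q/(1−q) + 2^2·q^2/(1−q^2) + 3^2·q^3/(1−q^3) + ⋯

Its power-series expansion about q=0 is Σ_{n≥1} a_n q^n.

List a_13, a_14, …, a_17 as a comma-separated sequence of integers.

170, 250, 260, 341, 290

n=13: 1·13 13·1  f→[1+169]=170
n=14: 1·14 2·7 7·2 14·1  f→[1+4+49+196]=250
[q^15] f(1)=1,f(3)=9,f(5)=25,f(15)=225 ⇒ 260
q^16  k|16↦f(k): 16:256 8:64 4:16 2:4 1:1  a_16=341
q^17  k|17↦f(k): 17:289 1:1  a_17=290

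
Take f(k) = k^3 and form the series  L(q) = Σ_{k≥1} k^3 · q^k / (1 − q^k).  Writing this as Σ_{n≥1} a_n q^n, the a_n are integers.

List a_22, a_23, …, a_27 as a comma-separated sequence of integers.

q^22  k|22↦f(k): 22:10648 11:1331 2:8 1:1  a_22=11988
q^23  k|23↦f(k): 23:12167 1:1  a_23=12168
q^24  k|24↦f(k): 1:1 2:8 3:27 4:64 6:216 8:512 12:1728 24:13824  a_24=16380
[q^25] f(25)=15625,f(5)=125,f(1)=1 ⇒ 15751
n=26: 1·26 2·13 13·2 26·1  f→[1+8+2197+17576]=19782
[q^27] f(1)=1,f(3)=27,f(9)=729,f(27)=19683 ⇒ 20440

11988, 12168, 16380, 15751, 19782, 20440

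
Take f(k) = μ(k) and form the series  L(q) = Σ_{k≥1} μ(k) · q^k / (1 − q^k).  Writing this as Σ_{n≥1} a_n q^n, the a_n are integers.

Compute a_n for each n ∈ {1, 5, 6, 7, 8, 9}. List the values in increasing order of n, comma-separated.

1, 0, 0, 0, 0, 0

n=1: 1·1  μ→[1]=1
q^5  k|5↦μ(k): 5:-1 1:1  a_5=0
q^6  k|6↦μ(k): 1:1 2:-1 3:-1 6:1  a_6=0
d|7:{1,7}  Σμ=1+(-1)=0
[q^8] μ(8)=0,μ(4)=0,μ(2)=-1,μ(1)=1 ⇒ 0
[q^9] μ(1)=1,μ(3)=-1,μ(9)=0 ⇒ 0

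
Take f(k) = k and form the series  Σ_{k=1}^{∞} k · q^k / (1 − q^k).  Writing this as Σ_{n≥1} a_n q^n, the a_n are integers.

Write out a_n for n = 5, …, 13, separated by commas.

6, 12, 8, 15, 13, 18, 12, 28, 14

n=5: 5·1 1·5  f→[5+1]=6
d|6:{1,2,3,6}  Σf=1+2+3+6=12
n=7: 7·1 1·7  f→[7+1]=8
d|8:{8,4,2,1}  Σf=8+4+2+1=15
[q^9] f(1)=1,f(3)=3,f(9)=9 ⇒ 13
[q^10] f(10)=10,f(5)=5,f(2)=2,f(1)=1 ⇒ 18
[q^11] f(11)=11,f(1)=1 ⇒ 12
d|12:{1,2,3,4,6,12}  Σf=1+2+3+4+6+12=28
d|13:{1,13}  Σf=1+13=14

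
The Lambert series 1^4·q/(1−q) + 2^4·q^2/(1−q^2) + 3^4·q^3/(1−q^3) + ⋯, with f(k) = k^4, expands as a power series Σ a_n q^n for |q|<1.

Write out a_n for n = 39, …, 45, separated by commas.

2342084, 2734994, 2825762, 3348388, 3418802, 3997266, 4158518

q^39  k|39↦f(k): 1:1 3:81 13:28561 39:2313441  a_39=2342084
q^40  k|40↦f(k): 40:2560000 20:160000 10:10000 8:4096 5:625 4:256 2:16 1:1  a_40=2734994
q^41  k|41↦f(k): 1:1 41:2825761  a_41=2825762
[q^42] f(1)=1,f(2)=16,f(3)=81,f(6)=1296,f(7)=2401,f(14)=38416,f(21)=194481,f(42)=3111696 ⇒ 3348388
q^43  k|43↦f(k): 1:1 43:3418801  a_43=3418802
q^44  k|44↦f(k): 1:1 2:16 4:256 11:14641 22:234256 44:3748096  a_44=3997266
n=45: 1·45 3·15 5·9 9·5 15·3 45·1  f→[1+81+625+6561+50625+4100625]=4158518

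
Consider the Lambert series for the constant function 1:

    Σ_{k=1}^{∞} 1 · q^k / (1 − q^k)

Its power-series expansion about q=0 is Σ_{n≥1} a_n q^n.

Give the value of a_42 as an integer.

n=42: 42·1 21·2 14·3 7·6 6·7 3·14 2·21 1·42  f→[1+1+1+1+1+1+1+1]=8

a_42 = 8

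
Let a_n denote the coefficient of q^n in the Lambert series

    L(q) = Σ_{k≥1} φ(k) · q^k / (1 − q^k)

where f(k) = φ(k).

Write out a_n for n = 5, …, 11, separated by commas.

d|5:{5,1}  Σφ=4+1=5
q^6  k|6↦φ(k): 1:1 2:1 3:2 6:2  a_6=6
[q^7] φ(1)=1,φ(7)=6 ⇒ 7
q^8  k|8↦φ(k): 8:4 4:2 2:1 1:1  a_8=8
[q^9] φ(9)=6,φ(3)=2,φ(1)=1 ⇒ 9
q^10  k|10↦φ(k): 10:4 5:4 2:1 1:1  a_10=10
n=11: 11·1 1·11  φ→[10+1]=11

5, 6, 7, 8, 9, 10, 11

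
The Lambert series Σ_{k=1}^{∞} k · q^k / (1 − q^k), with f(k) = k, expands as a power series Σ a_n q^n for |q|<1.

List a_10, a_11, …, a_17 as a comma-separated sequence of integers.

18, 12, 28, 14, 24, 24, 31, 18

[q^10] f(10)=10,f(5)=5,f(2)=2,f(1)=1 ⇒ 18
[q^11] f(11)=11,f(1)=1 ⇒ 12
n=12: 1·12 2·6 3·4 4·3 6·2 12·1  f→[1+2+3+4+6+12]=28
d|13:{13,1}  Σf=13+1=14
d|14:{14,7,2,1}  Σf=14+7+2+1=24
[q^15] f(1)=1,f(3)=3,f(5)=5,f(15)=15 ⇒ 24
[q^16] f(16)=16,f(8)=8,f(4)=4,f(2)=2,f(1)=1 ⇒ 31
q^17  k|17↦f(k): 17:17 1:1  a_17=18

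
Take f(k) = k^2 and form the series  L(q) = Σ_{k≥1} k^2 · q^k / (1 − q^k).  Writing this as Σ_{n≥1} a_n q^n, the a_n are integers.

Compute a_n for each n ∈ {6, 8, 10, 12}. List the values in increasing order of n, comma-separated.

50, 85, 130, 210

q^6  k|6↦f(k): 1:1 2:4 3:9 6:36  a_6=50
[q^8] f(8)=64,f(4)=16,f(2)=4,f(1)=1 ⇒ 85
d|10:{1,2,5,10}  Σf=1+4+25+100=130
d|12:{12,6,4,3,2,1}  Σf=144+36+16+9+4+1=210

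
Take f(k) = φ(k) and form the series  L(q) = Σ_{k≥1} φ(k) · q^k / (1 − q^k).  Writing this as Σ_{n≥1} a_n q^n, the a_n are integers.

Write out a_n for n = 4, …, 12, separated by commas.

n=4: 4·1 2·2 1·4  φ→[2+1+1]=4
q^5  k|5↦φ(k): 1:1 5:4  a_5=5
d|6:{6,3,2,1}  Σφ=2+2+1+1=6
q^7  k|7↦φ(k): 1:1 7:6  a_7=7
d|8:{8,4,2,1}  Σφ=4+2+1+1=8
[q^9] φ(1)=1,φ(3)=2,φ(9)=6 ⇒ 9
q^10  k|10↦φ(k): 1:1 2:1 5:4 10:4  a_10=10
q^11  k|11↦φ(k): 11:10 1:1  a_11=11
n=12: 1·12 2·6 3·4 4·3 6·2 12·1  φ→[1+1+2+2+2+4]=12

4, 5, 6, 7, 8, 9, 10, 11, 12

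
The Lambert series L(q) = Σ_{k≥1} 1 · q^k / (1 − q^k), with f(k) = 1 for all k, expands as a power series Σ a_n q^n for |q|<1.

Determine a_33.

[q^33] f(33)=1,f(11)=1,f(3)=1,f(1)=1 ⇒ 4

a_33 = 4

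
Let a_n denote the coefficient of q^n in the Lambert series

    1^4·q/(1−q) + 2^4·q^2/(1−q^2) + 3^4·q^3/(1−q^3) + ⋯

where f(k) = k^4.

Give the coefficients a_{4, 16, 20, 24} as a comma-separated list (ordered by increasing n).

q^4  k|4↦f(k): 4:256 2:16 1:1  a_4=273
n=16: 16·1 8·2 4·4 2·8 1·16  f→[65536+4096+256+16+1]=69905
[q^20] f(1)=1,f(2)=16,f(4)=256,f(5)=625,f(10)=10000,f(20)=160000 ⇒ 170898
[q^24] f(24)=331776,f(12)=20736,f(8)=4096,f(6)=1296,f(4)=256,f(3)=81,f(2)=16,f(1)=1 ⇒ 358258

273, 69905, 170898, 358258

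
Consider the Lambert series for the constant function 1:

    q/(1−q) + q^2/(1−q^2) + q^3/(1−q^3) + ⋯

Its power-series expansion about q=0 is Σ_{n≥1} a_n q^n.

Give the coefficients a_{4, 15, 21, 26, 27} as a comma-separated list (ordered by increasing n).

3, 4, 4, 4, 4

n=4: 1·4 2·2 4·1  f→[1+1+1]=3
n=15: 15·1 5·3 3·5 1·15  f→[1+1+1+1]=4
q^21  k|21↦f(k): 1:1 3:1 7:1 21:1  a_21=4
q^26  k|26↦f(k): 1:1 2:1 13:1 26:1  a_26=4
[q^27] f(1)=1,f(3)=1,f(9)=1,f(27)=1 ⇒ 4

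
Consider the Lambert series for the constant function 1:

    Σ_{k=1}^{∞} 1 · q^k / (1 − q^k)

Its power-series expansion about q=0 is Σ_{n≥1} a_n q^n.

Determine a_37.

n=37: 37·1 1·37  f→[1+1]=2

a_37 = 2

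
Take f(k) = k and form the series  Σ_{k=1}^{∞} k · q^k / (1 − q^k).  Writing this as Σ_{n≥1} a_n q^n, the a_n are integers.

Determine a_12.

a_12 = 28

n=12: 1·12 2·6 3·4 4·3 6·2 12·1  f→[1+2+3+4+6+12]=28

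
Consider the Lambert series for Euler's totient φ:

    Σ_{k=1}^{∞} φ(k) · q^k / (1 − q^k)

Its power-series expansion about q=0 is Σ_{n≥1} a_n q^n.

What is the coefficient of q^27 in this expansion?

d|27:{1,3,9,27}  Σφ=1+2+6+18=27

a_27 = 27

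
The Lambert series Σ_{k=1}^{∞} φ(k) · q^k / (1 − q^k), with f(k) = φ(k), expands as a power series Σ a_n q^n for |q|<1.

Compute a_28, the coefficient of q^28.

q^28  k|28↦φ(k): 1:1 2:1 4:2 7:6 14:6 28:12  a_28=28

a_28 = 28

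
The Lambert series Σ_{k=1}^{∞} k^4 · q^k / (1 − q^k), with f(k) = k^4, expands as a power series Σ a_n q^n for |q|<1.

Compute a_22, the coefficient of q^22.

n=22: 1·22 2·11 11·2 22·1  f→[1+16+14641+234256]=248914

a_22 = 248914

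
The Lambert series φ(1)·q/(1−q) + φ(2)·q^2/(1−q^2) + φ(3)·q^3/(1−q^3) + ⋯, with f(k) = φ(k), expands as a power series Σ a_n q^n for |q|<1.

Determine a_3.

d|3:{3,1}  Σφ=2+1=3

a_3 = 3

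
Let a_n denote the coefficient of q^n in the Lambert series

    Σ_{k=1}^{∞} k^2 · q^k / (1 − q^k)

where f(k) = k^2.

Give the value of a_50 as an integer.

q^50  k|50↦f(k): 50:2500 25:625 10:100 5:25 2:4 1:1  a_50=3255

a_50 = 3255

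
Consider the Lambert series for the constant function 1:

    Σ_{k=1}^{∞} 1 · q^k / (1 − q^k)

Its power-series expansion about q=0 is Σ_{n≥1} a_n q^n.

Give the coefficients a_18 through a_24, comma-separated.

6, 2, 6, 4, 4, 2, 8

d|18:{18,9,6,3,2,1}  Σf=1+1+1+1+1+1=6
d|19:{19,1}  Σf=1+1=2
[q^20] f(1)=1,f(2)=1,f(4)=1,f(5)=1,f(10)=1,f(20)=1 ⇒ 6
q^21  k|21↦f(k): 1:1 3:1 7:1 21:1  a_21=4
n=22: 1·22 2·11 11·2 22·1  f→[1+1+1+1]=4
n=23: 23·1 1·23  f→[1+1]=2
q^24  k|24↦f(k): 1:1 2:1 3:1 4:1 6:1 8:1 12:1 24:1  a_24=8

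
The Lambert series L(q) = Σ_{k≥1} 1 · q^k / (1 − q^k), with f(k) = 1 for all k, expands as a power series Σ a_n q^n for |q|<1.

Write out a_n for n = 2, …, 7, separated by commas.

2, 2, 3, 2, 4, 2

q^2  k|2↦f(k): 2:1 1:1  a_2=2
[q^3] f(1)=1,f(3)=1 ⇒ 2
d|4:{4,2,1}  Σf=1+1+1=3
q^5  k|5↦f(k): 5:1 1:1  a_5=2
d|6:{1,2,3,6}  Σf=1+1+1+1=4
[q^7] f(1)=1,f(7)=1 ⇒ 2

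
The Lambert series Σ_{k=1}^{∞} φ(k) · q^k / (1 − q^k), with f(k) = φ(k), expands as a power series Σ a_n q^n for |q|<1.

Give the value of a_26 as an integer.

d|26:{26,13,2,1}  Σφ=12+12+1+1=26

a_26 = 26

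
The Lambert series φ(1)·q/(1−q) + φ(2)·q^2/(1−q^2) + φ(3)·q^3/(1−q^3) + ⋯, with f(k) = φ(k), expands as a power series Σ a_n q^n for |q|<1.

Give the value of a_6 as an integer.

d|6:{6,3,2,1}  Σφ=2+2+1+1=6

a_6 = 6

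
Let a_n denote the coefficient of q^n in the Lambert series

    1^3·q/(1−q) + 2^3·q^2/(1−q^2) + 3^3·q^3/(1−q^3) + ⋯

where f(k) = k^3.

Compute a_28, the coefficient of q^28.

n=28: 1·28 2·14 4·7 7·4 14·2 28·1  f→[1+8+64+343+2744+21952]=25112

a_28 = 25112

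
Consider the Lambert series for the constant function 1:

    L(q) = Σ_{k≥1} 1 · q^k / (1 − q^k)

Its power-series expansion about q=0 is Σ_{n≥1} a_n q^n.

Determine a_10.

n=10: 1·10 2·5 5·2 10·1  f→[1+1+1+1]=4

a_10 = 4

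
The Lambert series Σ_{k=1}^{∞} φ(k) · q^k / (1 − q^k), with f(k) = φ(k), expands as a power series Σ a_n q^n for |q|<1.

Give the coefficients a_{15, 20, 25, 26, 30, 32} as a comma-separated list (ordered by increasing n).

[q^15] φ(15)=8,φ(5)=4,φ(3)=2,φ(1)=1 ⇒ 15
[q^20] φ(20)=8,φ(10)=4,φ(5)=4,φ(4)=2,φ(2)=1,φ(1)=1 ⇒ 20
q^25  k|25↦φ(k): 1:1 5:4 25:20  a_25=25
[q^26] φ(1)=1,φ(2)=1,φ(13)=12,φ(26)=12 ⇒ 26
[q^30] φ(30)=8,φ(15)=8,φ(10)=4,φ(6)=2,φ(5)=4,φ(3)=2,φ(2)=1,φ(1)=1 ⇒ 30
[q^32] φ(32)=16,φ(16)=8,φ(8)=4,φ(4)=2,φ(2)=1,φ(1)=1 ⇒ 32

15, 20, 25, 26, 30, 32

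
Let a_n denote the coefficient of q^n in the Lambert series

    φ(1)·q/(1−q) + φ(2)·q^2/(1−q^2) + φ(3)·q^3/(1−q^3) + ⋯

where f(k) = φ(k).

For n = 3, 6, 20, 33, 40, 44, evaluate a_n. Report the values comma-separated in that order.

[q^3] φ(1)=1,φ(3)=2 ⇒ 3
n=6: 1·6 2·3 3·2 6·1  φ→[1+1+2+2]=6
[q^20] φ(1)=1,φ(2)=1,φ(4)=2,φ(5)=4,φ(10)=4,φ(20)=8 ⇒ 20
d|33:{1,3,11,33}  Σφ=1+2+10+20=33
q^40  k|40↦φ(k): 40:16 20:8 10:4 8:4 5:4 4:2 2:1 1:1  a_40=40
q^44  k|44↦φ(k): 1:1 2:1 4:2 11:10 22:10 44:20  a_44=44

3, 6, 20, 33, 40, 44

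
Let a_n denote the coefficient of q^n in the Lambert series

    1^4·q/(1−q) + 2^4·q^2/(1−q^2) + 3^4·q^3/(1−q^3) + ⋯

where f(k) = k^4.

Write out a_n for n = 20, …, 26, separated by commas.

170898, 196964, 248914, 279842, 358258, 391251, 485554

q^20  k|20↦f(k): 1:1 2:16 4:256 5:625 10:10000 20:160000  a_20=170898
[q^21] f(21)=194481,f(7)=2401,f(3)=81,f(1)=1 ⇒ 196964
n=22: 1·22 2·11 11·2 22·1  f→[1+16+14641+234256]=248914
n=23: 1·23 23·1  f→[1+279841]=279842
q^24  k|24↦f(k): 1:1 2:16 3:81 4:256 6:1296 8:4096 12:20736 24:331776  a_24=358258
d|25:{25,5,1}  Σf=390625+625+1=391251
d|26:{26,13,2,1}  Σf=456976+28561+16+1=485554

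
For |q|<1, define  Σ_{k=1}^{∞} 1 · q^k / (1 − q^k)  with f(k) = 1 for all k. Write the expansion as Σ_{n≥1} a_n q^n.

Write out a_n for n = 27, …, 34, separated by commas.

[q^27] f(27)=1,f(9)=1,f(3)=1,f(1)=1 ⇒ 4
n=28: 28·1 14·2 7·4 4·7 2·14 1·28  f→[1+1+1+1+1+1]=6
q^29  k|29↦f(k): 29:1 1:1  a_29=2
d|30:{1,2,3,5,6,10,15,30}  Σf=1+1+1+1+1+1+1+1=8
q^31  k|31↦f(k): 31:1 1:1  a_31=2
q^32  k|32↦f(k): 1:1 2:1 4:1 8:1 16:1 32:1  a_32=6
d|33:{1,3,11,33}  Σf=1+1+1+1=4
q^34  k|34↦f(k): 34:1 17:1 2:1 1:1  a_34=4

4, 6, 2, 8, 2, 6, 4, 4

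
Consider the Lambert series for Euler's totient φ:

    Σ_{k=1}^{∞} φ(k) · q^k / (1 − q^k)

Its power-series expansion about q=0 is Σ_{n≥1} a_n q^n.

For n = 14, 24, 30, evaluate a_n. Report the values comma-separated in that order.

[q^14] φ(1)=1,φ(2)=1,φ(7)=6,φ(14)=6 ⇒ 14
q^24  k|24↦φ(k): 1:1 2:1 3:2 4:2 6:2 8:4 12:4 24:8  a_24=24
d|30:{30,15,10,6,5,3,2,1}  Σφ=8+8+4+2+4+2+1+1=30

14, 24, 30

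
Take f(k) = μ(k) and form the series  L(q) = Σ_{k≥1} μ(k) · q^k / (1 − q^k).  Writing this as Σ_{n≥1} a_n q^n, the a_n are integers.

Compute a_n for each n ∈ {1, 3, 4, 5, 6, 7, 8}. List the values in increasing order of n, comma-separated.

n=1: 1·1  μ→[1]=1
d|3:{1,3}  Σμ=1+(-1)=0
q^4  k|4↦μ(k): 1:1 2:-1 4:0  a_4=0
[q^5] μ(1)=1,μ(5)=-1 ⇒ 0
d|6:{1,2,3,6}  Σμ=1+(-1)+(-1)+1=0
[q^7] μ(7)=-1,μ(1)=1 ⇒ 0
d|8:{8,4,2,1}  Σμ=0+0+(-1)+1=0

1, 0, 0, 0, 0, 0, 0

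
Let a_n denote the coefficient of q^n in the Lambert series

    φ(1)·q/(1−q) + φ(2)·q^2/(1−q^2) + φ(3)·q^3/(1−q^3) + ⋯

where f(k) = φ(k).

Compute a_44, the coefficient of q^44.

d|44:{1,2,4,11,22,44}  Σφ=1+1+2+10+10+20=44

a_44 = 44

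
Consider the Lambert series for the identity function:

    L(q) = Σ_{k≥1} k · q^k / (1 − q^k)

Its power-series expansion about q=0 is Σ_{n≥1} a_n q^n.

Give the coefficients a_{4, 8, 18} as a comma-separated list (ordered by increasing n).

7, 15, 39

[q^4] f(1)=1,f(2)=2,f(4)=4 ⇒ 7
d|8:{1,2,4,8}  Σf=1+2+4+8=15
n=18: 1·18 2·9 3·6 6·3 9·2 18·1  f→[1+2+3+6+9+18]=39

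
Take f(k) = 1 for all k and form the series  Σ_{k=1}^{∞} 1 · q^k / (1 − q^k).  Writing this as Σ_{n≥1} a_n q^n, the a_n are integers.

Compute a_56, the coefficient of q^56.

a_56 = 8

[q^56] f(56)=1,f(28)=1,f(14)=1,f(8)=1,f(7)=1,f(4)=1,f(2)=1,f(1)=1 ⇒ 8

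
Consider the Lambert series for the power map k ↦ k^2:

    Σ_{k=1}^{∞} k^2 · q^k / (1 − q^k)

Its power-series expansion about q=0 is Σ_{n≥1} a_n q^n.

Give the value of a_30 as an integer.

a_30 = 1300

d|30:{1,2,3,5,6,10,15,30}  Σf=1+4+9+25+36+100+225+900=1300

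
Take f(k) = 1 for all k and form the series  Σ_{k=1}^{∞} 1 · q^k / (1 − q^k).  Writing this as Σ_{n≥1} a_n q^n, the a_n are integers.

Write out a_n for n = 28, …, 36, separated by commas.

q^28  k|28↦f(k): 28:1 14:1 7:1 4:1 2:1 1:1  a_28=6
n=29: 29·1 1·29  f→[1+1]=2
d|30:{30,15,10,6,5,3,2,1}  Σf=1+1+1+1+1+1+1+1=8
[q^31] f(1)=1,f(31)=1 ⇒ 2
q^32  k|32↦f(k): 32:1 16:1 8:1 4:1 2:1 1:1  a_32=6
[q^33] f(33)=1,f(11)=1,f(3)=1,f(1)=1 ⇒ 4
n=34: 34·1 17·2 2·17 1·34  f→[1+1+1+1]=4
[q^35] f(35)=1,f(7)=1,f(5)=1,f(1)=1 ⇒ 4
d|36:{36,18,12,9,6,4,3,2,1}  Σf=1+1+1+1+1+1+1+1+1=9

6, 2, 8, 2, 6, 4, 4, 4, 9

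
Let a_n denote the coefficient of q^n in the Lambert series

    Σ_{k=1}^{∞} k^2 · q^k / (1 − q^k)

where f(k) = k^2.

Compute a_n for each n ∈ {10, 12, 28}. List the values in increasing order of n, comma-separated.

130, 210, 1050

[q^10] f(10)=100,f(5)=25,f(2)=4,f(1)=1 ⇒ 130
q^12  k|12↦f(k): 12:144 6:36 4:16 3:9 2:4 1:1  a_12=210
q^28  k|28↦f(k): 1:1 2:4 4:16 7:49 14:196 28:784  a_28=1050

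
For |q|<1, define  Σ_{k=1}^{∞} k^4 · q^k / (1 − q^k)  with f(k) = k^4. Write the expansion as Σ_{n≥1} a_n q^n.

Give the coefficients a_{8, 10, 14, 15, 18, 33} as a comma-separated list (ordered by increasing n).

n=8: 1·8 2·4 4·2 8·1  f→[1+16+256+4096]=4369
q^10  k|10↦f(k): 10:10000 5:625 2:16 1:1  a_10=10642
[q^14] f(14)=38416,f(7)=2401,f(2)=16,f(1)=1 ⇒ 40834
d|15:{1,3,5,15}  Σf=1+81+625+50625=51332
[q^18] f(1)=1,f(2)=16,f(3)=81,f(6)=1296,f(9)=6561,f(18)=104976 ⇒ 112931
n=33: 1·33 3·11 11·3 33·1  f→[1+81+14641+1185921]=1200644

4369, 10642, 40834, 51332, 112931, 1200644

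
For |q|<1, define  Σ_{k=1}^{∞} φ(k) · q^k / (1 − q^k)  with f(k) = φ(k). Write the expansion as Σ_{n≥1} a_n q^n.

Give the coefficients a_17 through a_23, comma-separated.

[q^17] φ(1)=1,φ(17)=16 ⇒ 17
d|18:{1,2,3,6,9,18}  Σφ=1+1+2+2+6+6=18
[q^19] φ(19)=18,φ(1)=1 ⇒ 19
n=20: 20·1 10·2 5·4 4·5 2·10 1·20  φ→[8+4+4+2+1+1]=20
d|21:{1,3,7,21}  Σφ=1+2+6+12=21
[q^22] φ(22)=10,φ(11)=10,φ(2)=1,φ(1)=1 ⇒ 22
q^23  k|23↦φ(k): 1:1 23:22  a_23=23

17, 18, 19, 20, 21, 22, 23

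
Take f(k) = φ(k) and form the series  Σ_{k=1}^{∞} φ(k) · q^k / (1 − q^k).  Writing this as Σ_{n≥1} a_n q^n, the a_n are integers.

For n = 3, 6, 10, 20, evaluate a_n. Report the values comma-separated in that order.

d|3:{1,3}  Σφ=1+2=3
n=6: 6·1 3·2 2·3 1·6  φ→[2+2+1+1]=6
[q^10] φ(1)=1,φ(2)=1,φ(5)=4,φ(10)=4 ⇒ 10
q^20  k|20↦φ(k): 20:8 10:4 5:4 4:2 2:1 1:1  a_20=20

3, 6, 10, 20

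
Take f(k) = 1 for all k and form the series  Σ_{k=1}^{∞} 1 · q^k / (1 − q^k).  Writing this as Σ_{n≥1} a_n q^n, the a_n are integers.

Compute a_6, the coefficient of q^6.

a_6 = 4

n=6: 1·6 2·3 3·2 6·1  f→[1+1+1+1]=4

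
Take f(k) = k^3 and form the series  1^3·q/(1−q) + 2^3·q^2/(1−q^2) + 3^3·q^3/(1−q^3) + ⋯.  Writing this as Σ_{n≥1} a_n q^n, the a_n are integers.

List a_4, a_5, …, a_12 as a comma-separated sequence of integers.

73, 126, 252, 344, 585, 757, 1134, 1332, 2044

n=4: 1·4 2·2 4·1  f→[1+8+64]=73
d|5:{5,1}  Σf=125+1=126
q^6  k|6↦f(k): 6:216 3:27 2:8 1:1  a_6=252
[q^7] f(1)=1,f(7)=343 ⇒ 344
q^8  k|8↦f(k): 8:512 4:64 2:8 1:1  a_8=585
n=9: 1·9 3·3 9·1  f→[1+27+729]=757
[q^10] f(1)=1,f(2)=8,f(5)=125,f(10)=1000 ⇒ 1134
n=11: 11·1 1·11  f→[1331+1]=1332
n=12: 1·12 2·6 3·4 4·3 6·2 12·1  f→[1+8+27+64+216+1728]=2044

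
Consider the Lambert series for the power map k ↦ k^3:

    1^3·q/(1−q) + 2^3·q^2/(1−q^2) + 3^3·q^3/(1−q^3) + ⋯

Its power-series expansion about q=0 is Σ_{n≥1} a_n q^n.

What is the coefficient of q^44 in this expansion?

n=44: 1·44 2·22 4·11 11·4 22·2 44·1  f→[1+8+64+1331+10648+85184]=97236

a_44 = 97236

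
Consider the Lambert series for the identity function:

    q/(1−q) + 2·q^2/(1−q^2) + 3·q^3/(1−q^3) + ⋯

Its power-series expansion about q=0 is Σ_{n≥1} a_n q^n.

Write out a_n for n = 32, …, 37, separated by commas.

d|32:{32,16,8,4,2,1}  Σf=32+16+8+4+2+1=63
[q^33] f(33)=33,f(11)=11,f(3)=3,f(1)=1 ⇒ 48
d|34:{1,2,17,34}  Σf=1+2+17+34=54
q^35  k|35↦f(k): 1:1 5:5 7:7 35:35  a_35=48
d|36:{36,18,12,9,6,4,3,2,1}  Σf=36+18+12+9+6+4+3+2+1=91
[q^37] f(1)=1,f(37)=37 ⇒ 38

63, 48, 54, 48, 91, 38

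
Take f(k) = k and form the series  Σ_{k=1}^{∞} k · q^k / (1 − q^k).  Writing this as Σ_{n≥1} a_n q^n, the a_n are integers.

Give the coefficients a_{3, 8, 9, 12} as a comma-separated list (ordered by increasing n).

[q^3] f(3)=3,f(1)=1 ⇒ 4
n=8: 8·1 4·2 2·4 1·8  f→[8+4+2+1]=15
d|9:{1,3,9}  Σf=1+3+9=13
q^12  k|12↦f(k): 12:12 6:6 4:4 3:3 2:2 1:1  a_12=28

4, 15, 13, 28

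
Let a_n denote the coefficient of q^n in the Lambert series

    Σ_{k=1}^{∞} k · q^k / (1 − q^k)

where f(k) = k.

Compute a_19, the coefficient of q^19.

a_19 = 20

n=19: 19·1 1·19  f→[19+1]=20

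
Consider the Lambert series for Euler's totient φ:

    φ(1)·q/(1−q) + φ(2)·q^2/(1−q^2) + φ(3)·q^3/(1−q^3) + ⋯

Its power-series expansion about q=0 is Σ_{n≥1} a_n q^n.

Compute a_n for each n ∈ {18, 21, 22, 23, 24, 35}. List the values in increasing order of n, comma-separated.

d|18:{1,2,3,6,9,18}  Σφ=1+1+2+2+6+6=18
[q^21] φ(21)=12,φ(7)=6,φ(3)=2,φ(1)=1 ⇒ 21
d|22:{1,2,11,22}  Σφ=1+1+10+10=22
n=23: 23·1 1·23  φ→[22+1]=23
d|24:{1,2,3,4,6,8,12,24}  Σφ=1+1+2+2+2+4+4+8=24
n=35: 1·35 5·7 7·5 35·1  φ→[1+4+6+24]=35

18, 21, 22, 23, 24, 35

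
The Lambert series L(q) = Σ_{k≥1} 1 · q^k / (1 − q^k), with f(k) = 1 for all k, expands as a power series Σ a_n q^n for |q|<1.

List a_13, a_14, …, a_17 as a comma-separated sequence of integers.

q^13  k|13↦f(k): 1:1 13:1  a_13=2
q^14  k|14↦f(k): 1:1 2:1 7:1 14:1  a_14=4
q^15  k|15↦f(k): 1:1 3:1 5:1 15:1  a_15=4
[q^16] f(1)=1,f(2)=1,f(4)=1,f(8)=1,f(16)=1 ⇒ 5
[q^17] f(17)=1,f(1)=1 ⇒ 2

2, 4, 4, 5, 2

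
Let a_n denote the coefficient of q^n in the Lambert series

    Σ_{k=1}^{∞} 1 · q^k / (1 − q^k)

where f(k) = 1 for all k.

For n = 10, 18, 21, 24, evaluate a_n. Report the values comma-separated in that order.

q^10  k|10↦f(k): 1:1 2:1 5:1 10:1  a_10=4
q^18  k|18↦f(k): 1:1 2:1 3:1 6:1 9:1 18:1  a_18=6
n=21: 1·21 3·7 7·3 21·1  f→[1+1+1+1]=4
n=24: 24·1 12·2 8·3 6·4 4·6 3·8 2·12 1·24  f→[1+1+1+1+1+1+1+1]=8

4, 6, 4, 8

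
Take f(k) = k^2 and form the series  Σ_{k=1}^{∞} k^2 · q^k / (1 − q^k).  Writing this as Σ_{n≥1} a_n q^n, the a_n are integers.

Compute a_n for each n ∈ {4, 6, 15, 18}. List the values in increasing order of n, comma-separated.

21, 50, 260, 455

d|4:{1,2,4}  Σf=1+4+16=21
q^6  k|6↦f(k): 1:1 2:4 3:9 6:36  a_6=50
[q^15] f(1)=1,f(3)=9,f(5)=25,f(15)=225 ⇒ 260
q^18  k|18↦f(k): 1:1 2:4 3:9 6:36 9:81 18:324  a_18=455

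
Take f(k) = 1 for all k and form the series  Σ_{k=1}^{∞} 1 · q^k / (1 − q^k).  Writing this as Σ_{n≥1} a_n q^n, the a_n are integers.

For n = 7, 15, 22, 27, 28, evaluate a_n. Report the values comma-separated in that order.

n=7: 7·1 1·7  f→[1+1]=2
n=15: 15·1 5·3 3·5 1·15  f→[1+1+1+1]=4
[q^22] f(22)=1,f(11)=1,f(2)=1,f(1)=1 ⇒ 4
[q^27] f(27)=1,f(9)=1,f(3)=1,f(1)=1 ⇒ 4
d|28:{28,14,7,4,2,1}  Σf=1+1+1+1+1+1=6

2, 4, 4, 4, 6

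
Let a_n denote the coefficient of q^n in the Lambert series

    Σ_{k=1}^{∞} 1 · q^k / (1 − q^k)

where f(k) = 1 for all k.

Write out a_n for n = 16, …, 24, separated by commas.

q^16  k|16↦f(k): 16:1 8:1 4:1 2:1 1:1  a_16=5
d|17:{17,1}  Σf=1+1=2
n=18: 1·18 2·9 3·6 6·3 9·2 18·1  f→[1+1+1+1+1+1]=6
q^19  k|19↦f(k): 1:1 19:1  a_19=2
q^20  k|20↦f(k): 1:1 2:1 4:1 5:1 10:1 20:1  a_20=6
d|21:{1,3,7,21}  Σf=1+1+1+1=4
n=22: 1·22 2·11 11·2 22·1  f→[1+1+1+1]=4
n=23: 23·1 1·23  f→[1+1]=2
q^24  k|24↦f(k): 1:1 2:1 3:1 4:1 6:1 8:1 12:1 24:1  a_24=8

5, 2, 6, 2, 6, 4, 4, 2, 8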